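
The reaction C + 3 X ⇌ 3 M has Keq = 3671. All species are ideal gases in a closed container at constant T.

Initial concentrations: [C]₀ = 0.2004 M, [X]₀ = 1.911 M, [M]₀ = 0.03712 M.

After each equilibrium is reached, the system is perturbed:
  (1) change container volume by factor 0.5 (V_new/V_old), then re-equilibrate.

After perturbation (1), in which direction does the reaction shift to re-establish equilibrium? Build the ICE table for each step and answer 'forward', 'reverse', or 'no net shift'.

Q₀ = 3.6572e-05 vs Keq = 3671 ⇒ Q<K, forward
Step 1:
                    C           X           M
  init         0.2004       1.911     0.03712
  Δ           -0.2004     -0.6011      0.6011
  eq       3.1509e-05        1.31      0.6382
  solve Keq expr → x = 0.2004; check Q = 3671
Then change container volume by factor 0.5 (V_new/V_old).
Step 2:
                    C           X           M
  init     6.3017e-05        2.62       1.276
  Δ       -3.1498e-05 -9.4495e-05  9.4495e-05
  eq       3.1519e-05        2.62       1.277
  solve Keq expr → x = 3.1498e-05; check Q = 3671

Direction: forward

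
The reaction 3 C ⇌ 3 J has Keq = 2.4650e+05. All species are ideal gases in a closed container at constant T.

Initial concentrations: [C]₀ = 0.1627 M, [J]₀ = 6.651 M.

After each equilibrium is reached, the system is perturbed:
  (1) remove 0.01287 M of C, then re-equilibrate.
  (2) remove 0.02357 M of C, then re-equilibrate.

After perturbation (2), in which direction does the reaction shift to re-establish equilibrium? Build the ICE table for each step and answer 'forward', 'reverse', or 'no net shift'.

Direction: reverse

Q₀ = 6.8312e+04 vs Keq = 2.4650e+05 ⇒ Q<K, forward
Step 1:
                  C         J
  Initial    0.1627     6.651
  Change   -0.05574   0.05574
  Equil       0.107     6.707
  solve Keq expr → x = 0.01858; check Q = 2.4650e+05
Then remove 0.01287 M of C.
Step 2:
                  C         J
  Initial   0.09409     6.707
  Change    0.01267  -0.01267
  Equil      0.1068     6.694
  solve Keq expr → x = -0.004223; check Q = 2.4650e+05
Then remove 0.02357 M of C.
Step 3:
                  C         J
  Initial   0.08319     6.694
  Change     0.0232   -0.0232
  Equil      0.1064     6.671
  solve Keq expr → x = -0.007733; check Q = 2.4650e+05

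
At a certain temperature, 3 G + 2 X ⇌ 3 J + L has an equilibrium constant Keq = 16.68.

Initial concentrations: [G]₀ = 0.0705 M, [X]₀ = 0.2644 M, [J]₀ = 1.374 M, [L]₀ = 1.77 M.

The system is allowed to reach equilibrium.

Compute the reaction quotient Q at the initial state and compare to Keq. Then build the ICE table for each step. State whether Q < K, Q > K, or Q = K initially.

Q₀ = 1.8743e+05 vs Keq = 16.68 ⇒ Q>K, reverse
Step 1:
                   G          X          J          L
  init        0.0705     0.2644      1.374       1.77
  Δ            0.497     0.3313     -0.497    -0.1657
  eq          0.5675     0.5957      0.877      1.604
  solve Keq expr → x = -0.1657; check Q = 16.68

Q₀ = 1.8743e+05; Q > K (proceeds reverse)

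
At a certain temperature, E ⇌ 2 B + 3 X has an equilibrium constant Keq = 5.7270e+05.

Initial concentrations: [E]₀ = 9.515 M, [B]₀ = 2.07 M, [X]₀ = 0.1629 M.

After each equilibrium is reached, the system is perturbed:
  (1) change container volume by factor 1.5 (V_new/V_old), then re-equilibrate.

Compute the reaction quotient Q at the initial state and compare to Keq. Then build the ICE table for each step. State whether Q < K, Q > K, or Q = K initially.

Q₀ = 0.001947; Q < K (proceeds forward)

Q₀ = 0.001947 vs Keq = 5.7270e+05 ⇒ Q<K, forward
Step 1:
                  E         B         X
  Initial     9.515      2.07    0.1629
  Change       -6.5        13      19.5
  Equil       3.015     15.07     19.66
  solve Keq expr → x = 6.5; check Q = 5.7270e+05
Then change container volume by factor 1.5 (V_new/V_old).
Step 2:
                  E         B         X
  Initial      2.01     10.05     13.11
  Change    -0.9745     1.949     2.924
  Equil       1.035        12     16.03
  solve Keq expr → x = 0.9745; check Q = 5.7270e+05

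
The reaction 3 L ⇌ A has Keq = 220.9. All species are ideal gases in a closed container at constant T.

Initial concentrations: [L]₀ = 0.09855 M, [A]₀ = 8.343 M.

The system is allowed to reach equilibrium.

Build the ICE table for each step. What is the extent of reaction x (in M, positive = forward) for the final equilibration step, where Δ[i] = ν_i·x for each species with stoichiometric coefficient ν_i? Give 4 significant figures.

Q₀ = 8717 vs Keq = 220.9 ⇒ Q>K, reverse
Step 1:
                  L         A
  I         0.09855     8.343
  C          0.2359  -0.07864
  E          0.3345     8.264
  solve Keq expr → x = -0.07864; check Q = 220.9

x = -0.07864 M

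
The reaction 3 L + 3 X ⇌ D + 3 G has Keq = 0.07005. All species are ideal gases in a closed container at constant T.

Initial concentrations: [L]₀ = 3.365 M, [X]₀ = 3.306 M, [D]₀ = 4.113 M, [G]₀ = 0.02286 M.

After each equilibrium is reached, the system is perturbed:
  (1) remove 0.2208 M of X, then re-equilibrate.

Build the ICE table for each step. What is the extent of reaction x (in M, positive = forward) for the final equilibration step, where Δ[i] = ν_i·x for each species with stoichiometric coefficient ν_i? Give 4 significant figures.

x = -0.01954 M

Q₀ = 3.5688e-08 vs Keq = 0.07005 ⇒ Q<K, forward
Step 1:
                  L         X         D         G
  Initial     3.365     3.306     4.113   0.02286
  Change     -1.159    -1.159    0.3865     1.159
  Equil       2.206     2.147     4.499     1.182
  solve Keq expr → x = 0.3865; check Q = 0.07005
Then remove 0.2208 M of X.
Step 2:
                  L         X         D         G
  Initial     2.206     1.926     4.499     1.182
  Change    0.05863   0.05863  -0.01954  -0.05863
  Equil       2.264     1.984      4.48     1.124
  solve Keq expr → x = -0.01954; check Q = 0.07005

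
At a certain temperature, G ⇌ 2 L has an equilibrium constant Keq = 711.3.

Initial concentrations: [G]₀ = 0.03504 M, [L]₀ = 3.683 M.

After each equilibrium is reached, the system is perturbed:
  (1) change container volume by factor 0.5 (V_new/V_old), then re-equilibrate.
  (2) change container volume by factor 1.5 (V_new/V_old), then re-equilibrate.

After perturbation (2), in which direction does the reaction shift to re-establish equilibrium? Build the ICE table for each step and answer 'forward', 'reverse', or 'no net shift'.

Q₀ = 387.1 vs Keq = 711.3 ⇒ Q<K, forward
Step 1:
                   G          L
  Initial    0.03504      3.683
  Change    -0.01564    0.03129
  Equil       0.0194      3.714
  solve Keq expr → x = 0.01564; check Q = 711.3
Then change container volume by factor 0.5 (V_new/V_old).
Step 2:
                   G          L
  Initial    0.03879      7.429
  Change     0.03724   -0.07449
  Equil      0.07603      7.354
  solve Keq expr → x = -0.03724; check Q = 711.3
Then change container volume by factor 1.5 (V_new/V_old).
Step 3:
                   G          L
  Initial    0.05069      4.903
  Change    -0.01644    0.03288
  Equil      0.03425      4.936
  solve Keq expr → x = 0.01644; check Q = 711.3

Direction: forward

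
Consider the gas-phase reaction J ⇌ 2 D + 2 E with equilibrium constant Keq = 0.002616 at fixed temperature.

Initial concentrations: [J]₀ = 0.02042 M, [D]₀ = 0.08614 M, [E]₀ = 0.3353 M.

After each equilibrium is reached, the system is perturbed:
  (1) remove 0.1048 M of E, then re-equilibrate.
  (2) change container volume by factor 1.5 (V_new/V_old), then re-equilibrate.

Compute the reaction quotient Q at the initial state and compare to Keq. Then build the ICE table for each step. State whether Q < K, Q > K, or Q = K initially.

Q₀ = 0.04085 vs Keq = 0.002616 ⇒ Q>K, reverse
Step 1:
                    J           D           E
  init        0.02042     0.08614      0.3353
  Δ           0.02423    -0.04846    -0.04846
  eq          0.04465     0.03768      0.2868
  solve Keq expr → x = -0.02423; check Q = 0.002616
Then remove 0.1048 M of E.
Step 2:
                    J           D           E
  init        0.04465     0.03768       0.182
  Δ          -0.00667     0.01334     0.01334
  eq          0.03798     0.05102      0.1954
  solve Keq expr → x = 0.00667; check Q = 0.002616
Then change container volume by factor 1.5 (V_new/V_old).
Step 3:
                    J           D           E
  init        0.02532     0.03401      0.1303
  Δ         -0.006995     0.01399     0.01399
  eq          0.01833       0.048      0.1442
  solve Keq expr → x = 0.006995; check Q = 0.002616

Q₀ = 0.04085; Q > K (proceeds reverse)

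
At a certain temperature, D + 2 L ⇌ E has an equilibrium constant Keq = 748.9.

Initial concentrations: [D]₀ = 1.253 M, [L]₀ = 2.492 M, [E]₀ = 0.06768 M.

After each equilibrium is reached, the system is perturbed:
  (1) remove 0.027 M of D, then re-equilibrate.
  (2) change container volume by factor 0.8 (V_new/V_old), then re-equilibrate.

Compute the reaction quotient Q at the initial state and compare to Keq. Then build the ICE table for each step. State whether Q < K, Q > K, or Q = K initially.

Q₀ = 0.008698 vs Keq = 748.9 ⇒ Q<K, forward
Step 1:
                    D           L           E
  Initial       1.253       2.492     0.06768
  Change       -1.174      -2.347       1.174
  Equil       0.07929      0.1446       1.241
  solve Keq expr → x = 1.174; check Q = 748.9
Then remove 0.027 M of D.
Step 2:
                    D           L           E
  Initial     0.05229      0.1446       1.241
  Change     0.009373     0.01875   -0.009373
  Equil       0.06167      0.1633       1.232
  solve Keq expr → x = -0.009373; check Q = 748.9
Then change container volume by factor 0.8 (V_new/V_old).
Step 3:
                    D           L           E
  Initial     0.07708      0.2042        1.54
  Change      -0.0125      -0.025      0.0125
  Equil       0.06458      0.1792       1.553
  solve Keq expr → x = 0.0125; check Q = 748.9

Q₀ = 0.008698; Q < K (proceeds forward)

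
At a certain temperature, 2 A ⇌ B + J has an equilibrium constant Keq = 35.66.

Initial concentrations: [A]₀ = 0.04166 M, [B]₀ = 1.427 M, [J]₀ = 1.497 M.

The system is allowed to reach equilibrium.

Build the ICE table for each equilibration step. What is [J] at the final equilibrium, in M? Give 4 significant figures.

[J]_eq = 1.403 M

Q₀ = 1231 vs Keq = 35.66 ⇒ Q>K, reverse
Step 1:
                   A          B          J
  Initial    0.04166      1.427      1.497
  Change      0.1874    -0.0937    -0.0937
  Equil       0.2291      1.333      1.403
  solve Keq expr → x = -0.0937; check Q = 35.66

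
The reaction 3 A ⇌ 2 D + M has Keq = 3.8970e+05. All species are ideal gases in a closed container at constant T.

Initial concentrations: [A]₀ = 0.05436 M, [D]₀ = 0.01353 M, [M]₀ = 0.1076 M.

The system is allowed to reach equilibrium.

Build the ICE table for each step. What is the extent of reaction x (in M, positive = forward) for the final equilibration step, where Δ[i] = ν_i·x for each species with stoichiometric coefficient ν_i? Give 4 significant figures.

x = 0.01781 M

Q₀ = 0.1226 vs Keq = 3.8970e+05 ⇒ Q<K, forward
Step 1:
                   A          D          M
  init       0.05436    0.01353     0.1076
  Δ         -0.05344    0.03563    0.01781
  eq      9.1959e-04    0.04916     0.1254
  solve Keq expr → x = 0.01781; check Q = 3.8970e+05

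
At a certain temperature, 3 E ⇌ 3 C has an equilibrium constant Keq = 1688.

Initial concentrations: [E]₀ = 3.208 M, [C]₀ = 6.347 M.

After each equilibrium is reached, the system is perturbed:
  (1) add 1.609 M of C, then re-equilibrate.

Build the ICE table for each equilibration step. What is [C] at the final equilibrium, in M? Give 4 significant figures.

Q₀ = 7.745 vs Keq = 1688 ⇒ Q<K, forward
Step 1:
                   E          C
  I            3.208      6.347
  C           -2.468      2.468
  E           0.7403      8.815
  solve Keq expr → x = 0.8226; check Q = 1688
Then add 1.609 M of C.
Step 2:
                   E          C
  I           0.7403      10.42
  C           0.1247    -0.1247
  E            0.865       10.3
  solve Keq expr → x = -0.04155; check Q = 1688

[C]_eq = 10.3 M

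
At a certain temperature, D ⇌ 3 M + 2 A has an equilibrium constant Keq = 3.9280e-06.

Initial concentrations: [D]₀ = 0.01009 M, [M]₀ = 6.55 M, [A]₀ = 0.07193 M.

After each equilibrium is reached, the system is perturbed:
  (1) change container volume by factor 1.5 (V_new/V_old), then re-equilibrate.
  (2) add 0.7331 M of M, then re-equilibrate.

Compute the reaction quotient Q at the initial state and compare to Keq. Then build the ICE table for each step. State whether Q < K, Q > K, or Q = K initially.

Q₀ = 144.1 vs Keq = 3.9280e-06 ⇒ Q>K, reverse
Step 1:
                  D         M         A
  init      0.01009      6.55   0.07193
  Δ         0.03595   -0.1079   -0.0719
  eq        0.04604     6.442 2.6009e-05
  solve Keq expr → x = -0.03595; check Q = 3.9280e-06
Then change container volume by factor 1.5 (V_new/V_old).
Step 2:
                  D         M         A
  init      0.03069     4.295 1.7339e-05
  Δ       -1.0833e-05 3.2500e-05 2.1667e-05
  eq        0.03068     4.295 3.9006e-05
  solve Keq expr → x = 1.0833e-05; check Q = 3.9280e-06
Then add 0.7331 M of M.
Step 3:
                  D         M         A
  init      0.03068     5.028 3.9006e-05
  Δ       4.1049e-06 -1.2315e-05 -8.2098e-06
  eq        0.03069     5.028 3.0796e-05
  solve Keq expr → x = -4.1049e-06; check Q = 3.9280e-06

Q₀ = 144.1; Q > K (proceeds reverse)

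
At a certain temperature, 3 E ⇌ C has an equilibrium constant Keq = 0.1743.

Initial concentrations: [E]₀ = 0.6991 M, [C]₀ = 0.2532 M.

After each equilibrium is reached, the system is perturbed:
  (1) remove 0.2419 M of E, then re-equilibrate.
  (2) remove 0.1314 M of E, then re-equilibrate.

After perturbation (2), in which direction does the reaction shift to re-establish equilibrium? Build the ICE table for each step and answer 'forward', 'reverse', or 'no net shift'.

Direction: reverse

Q₀ = 0.741 vs Keq = 0.1743 ⇒ Q>K, reverse
Step 1:
                   E          C
  I           0.6991     0.2532
  C           0.2755   -0.09184
  E           0.9746     0.1614
  solve Keq expr → x = -0.09184; check Q = 0.1743
Then remove 0.2419 M of E.
Step 2:
                   E          C
  I           0.7327     0.1614
  C           0.1384   -0.04614
  E           0.8711     0.1152
  solve Keq expr → x = -0.04614; check Q = 0.1743
Then remove 0.1314 M of E.
Step 3:
                   E          C
  I           0.7397     0.1152
  C          0.06904   -0.02301
  E           0.8088    0.09221
  solve Keq expr → x = -0.02301; check Q = 0.1743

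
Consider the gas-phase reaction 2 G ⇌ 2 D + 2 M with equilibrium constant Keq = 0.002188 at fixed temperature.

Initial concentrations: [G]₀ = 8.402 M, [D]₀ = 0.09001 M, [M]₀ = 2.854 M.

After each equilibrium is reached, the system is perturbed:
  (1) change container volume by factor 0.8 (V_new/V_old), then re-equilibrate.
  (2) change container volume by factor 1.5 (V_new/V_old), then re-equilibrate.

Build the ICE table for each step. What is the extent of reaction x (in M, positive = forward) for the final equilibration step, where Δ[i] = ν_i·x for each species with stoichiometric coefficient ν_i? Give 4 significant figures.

x = 0.02115 M

Q₀ = 9.3481e-04 vs Keq = 0.002188 ⇒ Q<K, forward
Step 1:
                    G           D           M
  I             8.402     0.09001       2.854
  C          -0.04484     0.04484     0.04484
  E             8.357      0.1349       2.899
  solve Keq expr → x = 0.02242; check Q = 0.002188
Then change container volume by factor 0.8 (V_new/V_old).
Step 2:
                    G           D           M
  I             10.45      0.1686       3.624
  C           0.03209    -0.03209    -0.03209
  E             10.48      0.1365       3.591
  solve Keq expr → x = -0.01605; check Q = 0.002188
Then change container volume by factor 1.5 (V_new/V_old).
Step 3:
                    G           D           M
  I             6.986     0.09098       2.394
  C          -0.04231     0.04231     0.04231
  E             6.943      0.1333       2.437
  solve Keq expr → x = 0.02115; check Q = 0.002188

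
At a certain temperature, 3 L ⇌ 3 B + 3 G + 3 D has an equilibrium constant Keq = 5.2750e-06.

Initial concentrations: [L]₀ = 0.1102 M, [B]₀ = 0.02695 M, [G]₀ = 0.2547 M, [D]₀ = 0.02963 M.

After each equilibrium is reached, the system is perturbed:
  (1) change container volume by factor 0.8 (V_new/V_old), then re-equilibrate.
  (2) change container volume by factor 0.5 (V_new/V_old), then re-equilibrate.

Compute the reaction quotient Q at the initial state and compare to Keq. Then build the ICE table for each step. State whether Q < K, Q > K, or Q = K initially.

Q₀ = 6.2866e-09; Q < K (proceeds forward)

Q₀ = 6.2866e-09 vs Keq = 5.2750e-06 ⇒ Q<K, forward
Step 1:
                  L         B         G         D
  Initial    0.1102   0.02695    0.2547   0.02963
  Change   -0.03752   0.03752   0.03752   0.03752
  Equil     0.07268   0.06447    0.2922   0.06715
  solve Keq expr → x = 0.01251; check Q = 5.2750e-06
Then change container volume by factor 0.8 (V_new/V_old).
Step 2:
                  L         B         G         D
  Initial   0.09085   0.08059    0.3653   0.08394
  Change    0.01135  -0.01135  -0.01135  -0.01135
  Equil      0.1022   0.06924    0.3539   0.07259
  solve Keq expr → x = -0.003783; check Q = 5.2750e-06
Then change container volume by factor 0.5 (V_new/V_old).
Step 3:
                  L         B         G         D
  Initial    0.2044    0.1385    0.7079    0.1452
  Change    0.05794  -0.05794  -0.05794  -0.05794
  Equil      0.2623   0.08054    0.6499   0.08724
  solve Keq expr → x = -0.01931; check Q = 5.2750e-06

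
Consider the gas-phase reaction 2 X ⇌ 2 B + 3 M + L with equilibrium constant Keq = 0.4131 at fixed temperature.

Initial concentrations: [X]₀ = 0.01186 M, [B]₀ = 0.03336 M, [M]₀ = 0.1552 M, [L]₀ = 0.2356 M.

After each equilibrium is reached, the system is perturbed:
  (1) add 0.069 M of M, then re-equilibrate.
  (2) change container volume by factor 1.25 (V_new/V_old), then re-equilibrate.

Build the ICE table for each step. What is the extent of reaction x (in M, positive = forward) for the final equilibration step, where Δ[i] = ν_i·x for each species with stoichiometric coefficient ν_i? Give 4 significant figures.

x = 4.8509e-04 M

Q₀ = 0.006968 vs Keq = 0.4131 ⇒ Q<K, forward
Step 1:
                    X           B           M           L
  I           0.01186     0.03336      0.1552      0.2356
  C         -0.009573    0.009573     0.01436    0.004787
  E          0.002287     0.04293      0.1696      0.2404
  solve Keq expr → x = 0.004787; check Q = 0.4131
Then add 0.069 M of M.
Step 2:
                    X           B           M           L
  I          0.002287     0.04293      0.2386      0.2404
  C          0.001356   -0.001356   -0.002035 -6.7825e-04
  E          0.003643     0.04158      0.2365      0.2397
  solve Keq expr → x = -6.7825e-04; check Q = 0.4131
Then change container volume by factor 1.25 (V_new/V_old).
Step 3:
                    X           B           M           L
  I          0.002915     0.03326      0.1892      0.1918
  C       -9.7019e-04  9.7019e-04    0.001455  4.8509e-04
  E          0.001944     0.03423      0.1907      0.1923
  solve Keq expr → x = 4.8509e-04; check Q = 0.4131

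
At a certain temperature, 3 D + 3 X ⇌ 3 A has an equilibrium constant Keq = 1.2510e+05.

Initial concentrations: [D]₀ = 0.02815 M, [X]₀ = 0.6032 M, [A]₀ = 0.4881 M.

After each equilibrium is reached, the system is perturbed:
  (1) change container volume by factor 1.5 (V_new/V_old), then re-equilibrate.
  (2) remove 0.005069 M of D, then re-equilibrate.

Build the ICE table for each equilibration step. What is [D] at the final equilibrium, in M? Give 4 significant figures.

Q₀ = 2.3752e+04 vs Keq = 1.2510e+05 ⇒ Q<K, forward
Step 1:
                    D           X           A
  init        0.02815      0.6032      0.4881
  Δ          -0.01128    -0.01128     0.01128
  eq          0.01687      0.5919      0.4994
  solve Keq expr → x = 0.00376; check Q = 1.2510e+05
Then change container volume by factor 1.5 (V_new/V_old).
Step 2:
                    D           X           A
  init        0.01125      0.3946      0.3329
  Δ          0.005148    0.005148   -0.005148
  eq          0.01639      0.3998      0.3278
  solve Keq expr → x = -0.001716; check Q = 1.2510e+05
Then remove 0.005069 M of D.
Step 3:
                    D           X           A
  init        0.01133      0.3998      0.3278
  Δ          0.004651    0.004651   -0.004651
  eq          0.01598      0.4044      0.3231
  solve Keq expr → x = -0.00155; check Q = 1.2510e+05

[D]_eq = 0.01598 M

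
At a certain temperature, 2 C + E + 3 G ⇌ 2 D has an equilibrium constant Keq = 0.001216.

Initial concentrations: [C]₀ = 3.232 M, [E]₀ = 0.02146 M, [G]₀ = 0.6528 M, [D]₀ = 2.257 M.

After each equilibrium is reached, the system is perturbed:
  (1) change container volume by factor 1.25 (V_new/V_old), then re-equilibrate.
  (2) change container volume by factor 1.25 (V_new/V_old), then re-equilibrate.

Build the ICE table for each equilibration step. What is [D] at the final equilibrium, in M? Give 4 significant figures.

[D]_eq = 0.2781 M

Q₀ = 81.69 vs Keq = 0.001216 ⇒ Q>K, reverse
Step 1:
                   C          E          G          D
  I            3.232    0.02146     0.6528      2.257
  C            1.521     0.7603      2.281     -1.521
  E            4.753     0.7818      2.934     0.7364
  solve Keq expr → x = -0.7603; check Q = 0.001216
Then change container volume by factor 1.25 (V_new/V_old).
Step 2:
                   C          E          G          D
  I            3.802     0.6254      2.347     0.5891
  C           0.1284    0.06421     0.1926    -0.1284
  E            3.931     0.6896       2.54     0.4607
  solve Keq expr → x = -0.06421; check Q = 0.001216
Then change container volume by factor 1.25 (V_new/V_old).
Step 3:
                   C          E          G          D
  I            3.144     0.5517      2.032     0.3685
  C          0.09044    0.04522     0.1357   -0.09044
  E            3.235     0.5969      2.167     0.2781
  solve Keq expr → x = -0.04522; check Q = 0.001216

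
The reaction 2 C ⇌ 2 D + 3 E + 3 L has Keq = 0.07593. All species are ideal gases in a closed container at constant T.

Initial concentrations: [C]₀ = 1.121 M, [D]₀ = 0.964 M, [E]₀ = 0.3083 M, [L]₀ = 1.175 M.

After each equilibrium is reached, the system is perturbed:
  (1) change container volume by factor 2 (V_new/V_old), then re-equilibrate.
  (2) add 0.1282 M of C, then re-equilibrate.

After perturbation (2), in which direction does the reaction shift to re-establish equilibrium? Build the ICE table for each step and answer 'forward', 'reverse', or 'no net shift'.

Q₀ = 0.03515 vs Keq = 0.07593 ⇒ Q<K, forward
Step 1:
                  C         D         E         L
  Initial     1.121     0.964    0.3083     1.175
  Change   -0.03663   0.03663   0.05494   0.05494
  Equil       1.084     1.001    0.3632      1.23
  solve Keq expr → x = 0.01831; check Q = 0.07593
Then change container volume by factor 2 (V_new/V_old).
Step 2:
                  C         D         E         L
  Initial    0.5422    0.5003    0.1816     0.615
  Change    -0.1353    0.1353    0.2029    0.2029
  Equil      0.4069    0.6356    0.3846    0.8179
  solve Keq expr → x = 0.06765; check Q = 0.07593
Then add 0.1282 M of C.
Step 3:
                  C         D         E         L
  Initial    0.5351    0.6356    0.3846    0.8179
  Change   -0.02331   0.02331   0.03497   0.03497
  Equil      0.5118    0.6589    0.4195    0.8529
  solve Keq expr → x = 0.01166; check Q = 0.07593

Direction: forward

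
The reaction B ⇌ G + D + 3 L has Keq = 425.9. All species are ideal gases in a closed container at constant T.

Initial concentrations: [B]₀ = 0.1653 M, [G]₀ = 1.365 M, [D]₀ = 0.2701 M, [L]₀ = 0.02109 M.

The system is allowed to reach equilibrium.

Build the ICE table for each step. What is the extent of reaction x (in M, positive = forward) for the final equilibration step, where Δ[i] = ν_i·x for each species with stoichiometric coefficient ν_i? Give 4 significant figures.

x = 0.1651 M

Q₀ = 2.0923e-05 vs Keq = 425.9 ⇒ Q<K, forward
Step 1:
                    B           G           D           L
  I            0.1653       1.365      0.2701     0.02109
  C           -0.1651      0.1651      0.1651      0.4953
  E        2.1523e-04        1.53      0.4352      0.5163
  solve Keq expr → x = 0.1651; check Q = 425.9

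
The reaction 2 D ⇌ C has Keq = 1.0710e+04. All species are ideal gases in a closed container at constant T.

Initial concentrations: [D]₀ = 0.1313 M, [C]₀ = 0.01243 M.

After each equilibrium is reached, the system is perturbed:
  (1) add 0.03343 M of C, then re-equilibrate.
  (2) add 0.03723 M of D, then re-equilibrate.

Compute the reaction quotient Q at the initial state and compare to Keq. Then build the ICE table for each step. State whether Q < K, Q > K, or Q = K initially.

Q₀ = 0.721; Q < K (proceeds forward)

Q₀ = 0.721 vs Keq = 1.0710e+04 ⇒ Q<K, forward
Step 1:
                   D          C
  init        0.1313    0.01243
  Δ          -0.1286    0.06431
  eq        0.002677    0.07674
  solve Keq expr → x = 0.06431; check Q = 1.0710e+04
Then add 0.03343 M of C.
Step 2:
                   D          C
  init      0.002677     0.1102
  Δ       5.2664e-04 -2.6332e-04
  eq        0.003203     0.1099
  solve Keq expr → x = -2.6332e-04; check Q = 1.0710e+04
Then add 0.03723 M of D.
Step 3:
                   D          C
  init       0.04043     0.1099
  Δ         -0.03697    0.01849
  eq        0.003462     0.1284
  solve Keq expr → x = 0.01849; check Q = 1.0710e+04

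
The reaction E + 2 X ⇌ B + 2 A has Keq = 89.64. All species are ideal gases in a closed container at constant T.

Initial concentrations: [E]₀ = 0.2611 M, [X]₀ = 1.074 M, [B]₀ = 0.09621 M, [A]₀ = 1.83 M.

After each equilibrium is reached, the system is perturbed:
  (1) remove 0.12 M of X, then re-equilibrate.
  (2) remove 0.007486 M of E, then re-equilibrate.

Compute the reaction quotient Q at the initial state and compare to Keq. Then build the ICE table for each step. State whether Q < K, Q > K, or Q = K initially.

Q₀ = 1.07; Q < K (proceeds forward)

Q₀ = 1.07 vs Keq = 89.64 ⇒ Q<K, forward
Step 1:
                   E          X          B          A
  I           0.2611      1.074    0.09621       1.83
  C          -0.2173    -0.4345     0.2173     0.4345
  E          0.04385     0.6395     0.3135      2.265
  solve Keq expr → x = 0.2173; check Q = 89.64
Then remove 0.12 M of X.
Step 2:
                   E          X          B          A
  I          0.04385     0.5195     0.3135      2.265
  C          0.01276    0.02553   -0.01276   -0.02553
  E          0.05661      0.545     0.3007      2.239
  solve Keq expr → x = -0.01276; check Q = 89.64
Then remove 0.007486 M of E.
Step 3:
                   E          X          B          A
  I          0.04913      0.545     0.3007      2.239
  C         0.004445    0.00889  -0.004445   -0.00889
  E          0.05357     0.5539     0.2963       2.23
  solve Keq expr → x = -0.004445; check Q = 89.64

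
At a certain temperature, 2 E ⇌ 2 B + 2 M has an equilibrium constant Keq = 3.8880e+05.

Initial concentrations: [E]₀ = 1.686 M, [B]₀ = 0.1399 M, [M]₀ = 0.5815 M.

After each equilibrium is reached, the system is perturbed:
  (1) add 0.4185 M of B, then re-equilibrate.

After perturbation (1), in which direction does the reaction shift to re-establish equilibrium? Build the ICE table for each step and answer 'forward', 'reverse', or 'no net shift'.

Direction: reverse

Q₀ = 0.002328 vs Keq = 3.8880e+05 ⇒ Q<K, forward
Step 1:
                   E          B          M
  I            1.686     0.1399     0.5815
  C           -1.679      1.679      1.679
  E         0.006597      1.819      2.261
  solve Keq expr → x = 0.8397; check Q = 3.8880e+05
Then add 0.4185 M of B.
Step 2:
                   E          B          M
  I         0.006597      2.238      2.261
  C         0.001507  -0.001507  -0.001507
  E         0.008103      2.236      2.259
  solve Keq expr → x = -7.5329e-04; check Q = 3.8880e+05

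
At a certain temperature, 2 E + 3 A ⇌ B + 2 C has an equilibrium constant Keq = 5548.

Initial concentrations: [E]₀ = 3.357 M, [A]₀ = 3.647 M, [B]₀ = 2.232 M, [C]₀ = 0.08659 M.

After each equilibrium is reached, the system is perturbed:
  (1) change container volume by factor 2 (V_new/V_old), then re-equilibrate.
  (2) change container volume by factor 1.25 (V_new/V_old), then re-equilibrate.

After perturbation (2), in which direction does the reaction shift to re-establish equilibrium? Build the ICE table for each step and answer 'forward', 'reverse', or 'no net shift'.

Direction: reverse

Q₀ = 3.0614e-05 vs Keq = 5548 ⇒ Q<K, forward
Step 1:
                  E         A         B         C
  Initial     3.357     3.647     2.232   0.08659
  Change     -2.331    -3.497     1.166     2.331
  Equil       1.026    0.1504     3.398     2.418
  solve Keq expr → x = 1.166; check Q = 5548
Then change container volume by factor 2 (V_new/V_old).
Step 2:
                  E         A         B         C
  Initial     0.513   0.07519     1.699     1.209
  Change    0.02562   0.03843  -0.01281  -0.02562
  Equil      0.5386    0.1136     1.686     1.183
  solve Keq expr → x = -0.01281; check Q = 5548
Then change container volume by factor 1.25 (V_new/V_old).
Step 3:
                  E         A         B         C
  Initial    0.4309   0.09089     1.349    0.9466
  Change   0.008346   0.01252 -0.004173 -0.008346
  Equil      0.4392    0.1034     1.345    0.9382
  solve Keq expr → x = -0.004173; check Q = 5548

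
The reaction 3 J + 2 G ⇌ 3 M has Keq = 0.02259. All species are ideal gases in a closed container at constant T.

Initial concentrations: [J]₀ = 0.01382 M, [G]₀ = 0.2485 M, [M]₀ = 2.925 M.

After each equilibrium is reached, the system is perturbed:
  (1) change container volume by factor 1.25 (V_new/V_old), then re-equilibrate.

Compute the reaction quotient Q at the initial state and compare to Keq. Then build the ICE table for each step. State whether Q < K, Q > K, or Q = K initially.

Q₀ = 1.5353e+08; Q > K (proceeds reverse)

Q₀ = 1.5353e+08 vs Keq = 0.02259 ⇒ Q>K, reverse
Step 1:
                   J          G          M
  Initial    0.01382     0.2485      2.925
  Change       2.095      1.396     -2.095
  Equil        2.108      1.645     0.8305
  solve Keq expr → x = -0.6982; check Q = 0.02259
Then change container volume by factor 1.25 (V_new/V_old).
Step 2:
                   J          G          M
  Initial      1.687      1.316     0.6644
  Change     0.05968    0.03979   -0.05968
  Equil        1.746      1.356     0.6047
  solve Keq expr → x = -0.01989; check Q = 0.02259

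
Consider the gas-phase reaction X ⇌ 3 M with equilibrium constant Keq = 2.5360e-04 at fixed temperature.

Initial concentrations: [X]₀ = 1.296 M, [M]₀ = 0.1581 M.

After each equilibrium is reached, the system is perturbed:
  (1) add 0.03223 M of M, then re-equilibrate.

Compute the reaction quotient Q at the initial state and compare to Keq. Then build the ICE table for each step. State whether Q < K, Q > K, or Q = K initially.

Q₀ = 0.003049 vs Keq = 2.5360e-04 ⇒ Q>K, reverse
Step 1:
                   X          M
  init         1.296     0.1581
  Δ          0.02952   -0.08857
  eq           1.326    0.06953
  solve Keq expr → x = -0.02952; check Q = 2.5360e-04
Then add 0.03223 M of M.
Step 2:
                   X          M
  init         1.326     0.1018
  Δ          0.01068   -0.03204
  eq           1.336    0.06972
  solve Keq expr → x = -0.01068; check Q = 2.5360e-04

Q₀ = 0.003049; Q > K (proceeds reverse)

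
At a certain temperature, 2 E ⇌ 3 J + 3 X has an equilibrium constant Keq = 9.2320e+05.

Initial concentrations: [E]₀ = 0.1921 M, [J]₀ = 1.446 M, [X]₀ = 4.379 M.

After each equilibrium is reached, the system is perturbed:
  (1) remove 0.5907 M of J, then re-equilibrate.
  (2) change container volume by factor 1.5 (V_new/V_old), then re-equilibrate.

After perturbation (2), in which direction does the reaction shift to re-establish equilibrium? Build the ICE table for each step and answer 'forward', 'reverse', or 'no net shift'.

Direction: forward

Q₀ = 6880 vs Keq = 9.2320e+05 ⇒ Q<K, forward
Step 1:
                    E           J           X
  I            0.1921       1.446       4.379
  C           -0.1691      0.2537      0.2537
  E             0.023         1.7       4.633
  solve Keq expr → x = 0.08455; check Q = 9.2320e+05
Then remove 0.5907 M of J.
Step 2:
                    E           J           X
  I             0.023       1.109       4.633
  C          -0.01055     0.01583     0.01583
  E           0.01244       1.125       4.648
  solve Keq expr → x = 0.005276; check Q = 9.2320e+05
Then change container volume by factor 1.5 (V_new/V_old).
Step 3:
                    E           J           X
  I          0.008295      0.7499       3.099
  C         -0.004546    0.006819    0.006819
  E           0.00375      0.7567       3.106
  solve Keq expr → x = 0.002273; check Q = 9.2320e+05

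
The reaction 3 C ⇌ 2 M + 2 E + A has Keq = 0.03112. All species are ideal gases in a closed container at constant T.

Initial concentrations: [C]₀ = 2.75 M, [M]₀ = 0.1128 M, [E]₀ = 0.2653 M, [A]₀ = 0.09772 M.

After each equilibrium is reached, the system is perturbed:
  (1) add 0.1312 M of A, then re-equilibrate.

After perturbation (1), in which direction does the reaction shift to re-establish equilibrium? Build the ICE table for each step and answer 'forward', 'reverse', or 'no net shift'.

Q₀ = 4.2080e-06 vs Keq = 0.03112 ⇒ Q<K, forward
Step 1:
                   C          M          E          A
  Initial       2.75     0.1128     0.2653    0.09772
  Change     -0.9455     0.6303     0.6303     0.3152
  Equil        1.805     0.7431     0.8956     0.4129
  solve Keq expr → x = 0.3152; check Q = 0.03112
Then add 0.1312 M of A.
Step 2:
                   C          M          E          A
  Initial      1.805     0.7431     0.8956     0.5441
  Change     0.04915   -0.03277   -0.03277   -0.01638
  Equil        1.854     0.7103     0.8628     0.5277
  solve Keq expr → x = -0.01638; check Q = 0.03112

Direction: reverse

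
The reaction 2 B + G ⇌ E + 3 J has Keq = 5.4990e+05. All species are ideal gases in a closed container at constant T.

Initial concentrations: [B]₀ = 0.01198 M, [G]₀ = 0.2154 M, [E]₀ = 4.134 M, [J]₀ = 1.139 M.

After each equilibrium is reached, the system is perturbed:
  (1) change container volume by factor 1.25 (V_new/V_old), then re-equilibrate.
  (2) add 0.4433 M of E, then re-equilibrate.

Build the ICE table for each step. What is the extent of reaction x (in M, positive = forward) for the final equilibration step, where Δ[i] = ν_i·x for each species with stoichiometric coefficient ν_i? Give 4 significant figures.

x = -1.6592e-04 M

Q₀ = 1.9760e+05 vs Keq = 5.4990e+05 ⇒ Q<K, forward
Step 1:
                   B          G          E          J
  Initial    0.01198     0.2154      4.134      1.139
  Change    -0.00469  -0.002345   0.002345   0.007035
  Equil      0.00729     0.2131      4.136      1.146
  solve Keq expr → x = 0.002345; check Q = 5.4990e+05
Then change container volume by factor 1.25 (V_new/V_old).
Step 2:
                   B          G          E          J
  Initial   0.005832     0.1704      3.309     0.9168
  Change  -6.0310e-04 -3.0155e-04 3.0155e-04 9.0465e-04
  Equil     0.005229     0.1701      3.309     0.9177
  solve Keq expr → x = 3.0155e-04; check Q = 5.4990e+05
Then add 0.4433 M of E.
Step 3:
                   B          G          E          J
  Initial   0.005229     0.1701      3.753     0.9177
  Change  3.3184e-04 1.6592e-04 -1.6592e-04 -4.9776e-04
  Equil     0.005561     0.1703      3.753     0.9172
  solve Keq expr → x = -1.6592e-04; check Q = 5.4990e+05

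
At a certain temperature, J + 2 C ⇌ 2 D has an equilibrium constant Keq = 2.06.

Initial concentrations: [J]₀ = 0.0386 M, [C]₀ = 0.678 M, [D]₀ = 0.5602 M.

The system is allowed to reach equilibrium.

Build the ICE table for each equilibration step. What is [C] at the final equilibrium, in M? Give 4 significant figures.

Q₀ = 17.69 vs Keq = 2.06 ⇒ Q>K, reverse
Step 1:
                    J           C           D
  Initial      0.0386       0.678      0.5602
  Change      0.07704      0.1541     -0.1541
  Equil        0.1156      0.8321      0.4061
  solve Keq expr → x = -0.07704; check Q = 2.06

[C]_eq = 0.8321 M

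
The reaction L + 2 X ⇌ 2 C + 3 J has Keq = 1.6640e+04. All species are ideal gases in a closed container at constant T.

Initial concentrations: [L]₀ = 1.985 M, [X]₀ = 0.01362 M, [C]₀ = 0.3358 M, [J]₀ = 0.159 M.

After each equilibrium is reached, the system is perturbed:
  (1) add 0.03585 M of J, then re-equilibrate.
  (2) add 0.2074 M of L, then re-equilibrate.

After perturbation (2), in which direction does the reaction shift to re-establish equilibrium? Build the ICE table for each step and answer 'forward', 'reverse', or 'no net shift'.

Q₀ = 1.231 vs Keq = 1.6640e+04 ⇒ Q<K, forward
Step 1:
                   L          X          C          J
  Initial      1.985    0.01362     0.3358      0.159
  Change   -0.006737   -0.01347    0.01347    0.02021
  Equil        1.978 1.4605e-04     0.3493     0.1792
  solve Keq expr → x = 0.006737; check Q = 1.6640e+04
Then add 0.03585 M of J.
Step 2:
                   L          X          C          J
  Initial      1.978 1.4605e-04     0.3493     0.2151
  Change  2.2915e-05 4.5829e-05 -4.5829e-05 -6.8744e-05
  Equil        1.978 1.9188e-04     0.3492      0.215
  solve Keq expr → x = -2.2915e-05; check Q = 1.6640e+04
Then add 0.2074 M of L.
Step 3:
                   L          X          C          J
  Initial      2.186 1.9188e-04     0.3492      0.215
  Change  -4.6538e-06 -9.3076e-06 9.3076e-06 1.3961e-05
  Equil        2.186 1.8257e-04     0.3492      0.215
  solve Keq expr → x = 4.6538e-06; check Q = 1.6640e+04

Direction: forward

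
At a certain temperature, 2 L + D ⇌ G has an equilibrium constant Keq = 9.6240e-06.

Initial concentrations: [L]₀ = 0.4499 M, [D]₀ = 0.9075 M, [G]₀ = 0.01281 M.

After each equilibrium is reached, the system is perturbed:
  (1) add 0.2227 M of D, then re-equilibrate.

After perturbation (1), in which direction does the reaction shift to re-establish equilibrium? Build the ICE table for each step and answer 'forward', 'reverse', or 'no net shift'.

Q₀ = 0.06974 vs Keq = 9.6240e-06 ⇒ Q>K, reverse
Step 1:
                    L           D           G
  I            0.4499      0.9075     0.01281
  C           0.02562     0.01281    -0.01281
  E            0.4755      0.9203  2.0027e-06
  solve Keq expr → x = -0.01281; check Q = 9.6240e-06
Then add 0.2227 M of D.
Step 2:
                    L           D           G
  I            0.4755       1.143  2.0027e-06
  C       -9.6923e-07 -4.8461e-07  4.8461e-07
  E            0.4755       1.143  2.4873e-06
  solve Keq expr → x = 4.8461e-07; check Q = 9.6240e-06

Direction: forward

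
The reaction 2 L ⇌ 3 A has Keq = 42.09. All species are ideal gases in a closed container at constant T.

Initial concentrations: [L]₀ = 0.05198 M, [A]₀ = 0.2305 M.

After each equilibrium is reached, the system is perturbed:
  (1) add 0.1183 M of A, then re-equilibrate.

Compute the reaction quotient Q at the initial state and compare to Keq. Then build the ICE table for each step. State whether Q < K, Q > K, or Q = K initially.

Q₀ = 4.533; Q < K (proceeds forward)

Q₀ = 4.533 vs Keq = 42.09 ⇒ Q<K, forward
Step 1:
                   L          A
  init       0.05198     0.2305
  Δ         -0.02974    0.04461
  eq         0.02224     0.2751
  solve Keq expr → x = 0.01487; check Q = 42.09
Then add 0.1183 M of A.
Step 2:
                   L          A
  init       0.02224     0.3934
  Δ            0.013    -0.0195
  eq         0.03524     0.3739
  solve Keq expr → x = -0.0065; check Q = 42.09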